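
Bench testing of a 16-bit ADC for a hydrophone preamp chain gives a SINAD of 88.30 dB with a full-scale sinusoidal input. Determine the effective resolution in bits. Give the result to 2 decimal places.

14.38 bits

ENOB = (SINAD − 1.76) / 6.02 = (88.30 − 1.76) / 6.02 = 86.54 / 6.02 = 14.3754.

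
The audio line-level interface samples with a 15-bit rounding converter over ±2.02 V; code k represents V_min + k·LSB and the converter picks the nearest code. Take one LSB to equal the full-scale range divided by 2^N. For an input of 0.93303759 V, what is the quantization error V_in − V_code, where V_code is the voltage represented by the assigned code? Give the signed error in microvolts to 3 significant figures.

Full-scale range = 2.02 V − (-2.02 V) = 4.04 V. LSB = 4.04 V / 2^15 ≈ 123.3 µV.
Position in LSBs: (0.93303759 − (-2.02)) × 32768/4.04 = 23951.7663; rounding gives k = 23952.
Reconstructed level: -2.02 + 23952 × 4.04/32768 V = 0.93306640625 V.
V_in − V_code = 0.93303759 − (0.93306640625) = −28.8 µV.

−28.8 µV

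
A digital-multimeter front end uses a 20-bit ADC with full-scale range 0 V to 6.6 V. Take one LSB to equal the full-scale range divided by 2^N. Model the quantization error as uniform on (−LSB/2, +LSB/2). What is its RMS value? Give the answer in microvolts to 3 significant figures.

Full-scale range = 6.6 V.
LSB = 6.6 V / 2^20 = 6.2943 µV.
σ_q = LSB/√12 = 6.2943 µV/3.4641 = 1.82 µV.

1.82 µV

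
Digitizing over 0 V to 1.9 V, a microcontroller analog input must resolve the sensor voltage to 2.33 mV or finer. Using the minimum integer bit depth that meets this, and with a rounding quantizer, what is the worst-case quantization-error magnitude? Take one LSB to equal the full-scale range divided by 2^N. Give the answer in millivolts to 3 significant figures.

0.928 mV

V_FS = 1.9 V.
1.9 V / 2.33 mV = 815.5. Since 2^9 = 512 and 2^10 = 1024, N = 10.
One LSB is 1.9 V / 1024 = 1.8555 mV.
Max error for round-to-nearest is LSB/2 = 0.928 mV.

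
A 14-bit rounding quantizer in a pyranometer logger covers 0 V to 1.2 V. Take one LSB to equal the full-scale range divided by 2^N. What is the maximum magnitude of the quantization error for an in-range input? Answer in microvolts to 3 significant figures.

Full-scale range = 1.2 V.
LSB = 1.2 V / 2^14 = 73.242 µV.
A rounding quantizer has |error| ≤ LSB/2 = 36.6 µV.

36.6 µV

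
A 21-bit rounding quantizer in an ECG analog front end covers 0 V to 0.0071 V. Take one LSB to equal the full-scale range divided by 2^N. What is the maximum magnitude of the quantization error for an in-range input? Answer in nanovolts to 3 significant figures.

1.69 nV

Span = 0.0071 V.
One LSB is 0.0071 V / 2097152 = 3.3855 nV.
A rounding quantizer has |error| ≤ LSB/2 = 1.69 nV.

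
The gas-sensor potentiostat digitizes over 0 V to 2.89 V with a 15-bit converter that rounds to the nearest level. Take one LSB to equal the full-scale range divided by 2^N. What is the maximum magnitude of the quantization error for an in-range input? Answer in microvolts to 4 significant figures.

44.10 µV

Full-scale range = 2.89 V.
One LSB is 2.89 V / 32768 = 88.1958 µV.
A rounding quantizer has |error| ≤ LSB/2 = 44.10 µV.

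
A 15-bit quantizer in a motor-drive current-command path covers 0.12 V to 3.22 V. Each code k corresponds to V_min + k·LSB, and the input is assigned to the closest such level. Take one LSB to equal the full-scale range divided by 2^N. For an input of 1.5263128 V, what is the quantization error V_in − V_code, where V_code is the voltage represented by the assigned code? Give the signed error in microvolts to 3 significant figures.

+17.0 µV

Span: 3.22 V − (0.12 V) = 3.1 V. LSB = 3.1 V / 2^15 ≈ 94.60 µV.
(1.5263128 − (0.12)) / LSB = 1.4063128 × 32768/3.1 = 14865.1799. Nearest integer: k = 14865.
V_code = V_min + k × range/2^15 = 0.12 + 14865 × 3.1/32768 = 1.5262957764 V.
Error = V_in − V_code = 1.5263128 − (1.5262957764) = +17.0 µV.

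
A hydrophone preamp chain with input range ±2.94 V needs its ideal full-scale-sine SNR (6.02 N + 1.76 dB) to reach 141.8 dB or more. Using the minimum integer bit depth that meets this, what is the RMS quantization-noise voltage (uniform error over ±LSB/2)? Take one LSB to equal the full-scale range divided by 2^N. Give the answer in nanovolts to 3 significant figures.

The full-scale span is 2.94 − (-2.94) = 5.88 V.
N ≥ (141.8 − 1.76)/6.02 = 23.262 → N_min = 24.
One LSB is 5.88 V / 16777216 = 350.48 nV.
σ_q = LSB/√12 = 350.48 nV/3.4641 = 101 nV.

101 nV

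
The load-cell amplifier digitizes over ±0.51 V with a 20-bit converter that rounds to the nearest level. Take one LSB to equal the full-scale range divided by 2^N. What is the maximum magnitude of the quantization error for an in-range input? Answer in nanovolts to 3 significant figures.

The full-scale span is 0.51 − (-0.51) = 1.02 V.
LSB = 1.02 V ÷ 2^20 = 1.02/1048576 V = 0.97275 µV.
|e|_max = LSB/2 = 486 nV.

486 nV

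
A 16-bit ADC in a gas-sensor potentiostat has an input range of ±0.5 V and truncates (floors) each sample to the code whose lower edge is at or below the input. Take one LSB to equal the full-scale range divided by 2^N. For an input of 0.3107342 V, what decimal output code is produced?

The full-scale span is 0.5 − (-0.5) = 1 V. LSB = 1 V / 2^16 ≈ 15.26 µV.
code = ⌊(V_in − V_min)/LSB⌋ = ⌊(V_in − V_min) × 2^16 / range⌋
     = ⌊(0.3107342 − (-0.5)) × 65536 / 1⌋ = ⌊0.8107342 × 65536/1⌋
     = ⌊53132.277⌋ = 53132.

53132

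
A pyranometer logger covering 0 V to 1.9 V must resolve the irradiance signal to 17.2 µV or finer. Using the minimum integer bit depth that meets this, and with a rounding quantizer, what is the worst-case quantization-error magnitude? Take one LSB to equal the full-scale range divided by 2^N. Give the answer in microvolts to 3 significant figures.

Full-scale range = 1.9 V.
Required number of levels: 1.9/17.2 µV = 110470; smallest N with 2^N ≥ that is 17.
LSB = 1.9 V / 2^17 = 14.496 µV.
Max error for round-to-nearest is LSB/2 = 7.25 µV.

7.25 µV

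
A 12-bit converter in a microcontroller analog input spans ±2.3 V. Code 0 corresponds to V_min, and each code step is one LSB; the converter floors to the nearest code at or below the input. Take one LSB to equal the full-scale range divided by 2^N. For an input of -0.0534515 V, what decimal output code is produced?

Range = 2.3 − (-2.3) = 4.6 V. LSB = 4.6 V / 2^12 ≈ 1.123 mV.
V_in − V_min = -0.0534515 − (-2.3) = 2.2465485 V.
Divide by LSB: 2.2465485 × 4096/4.6 = 2000.4049.
Truncating gives code 2000.

2000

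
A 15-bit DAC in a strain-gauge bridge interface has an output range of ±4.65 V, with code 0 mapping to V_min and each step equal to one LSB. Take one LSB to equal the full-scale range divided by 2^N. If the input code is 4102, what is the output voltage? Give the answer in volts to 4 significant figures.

Range = 4.65 − (-4.65) = 9.3 V. LSB = 9.3 V / 2^15.
Output = V_min + (4102/32768) × range = -4.65 + 0.125183 × 9.3 V
      = -4.65 + 1.16420 = -3.48580 V.

-3.486 V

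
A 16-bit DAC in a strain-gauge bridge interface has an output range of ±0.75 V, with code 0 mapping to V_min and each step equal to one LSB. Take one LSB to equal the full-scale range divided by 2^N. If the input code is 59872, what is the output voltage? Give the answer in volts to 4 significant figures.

Range = 0.75 − (-0.75) = 1.5 V. LSB = 1.5 V / 2^16.
V_out = V_min + code × LSB = -0.75 V + 59872 × 1.5 V / 65536
      = -0.75 V + 1.37036 V = 0.620361 V.

0.6204 V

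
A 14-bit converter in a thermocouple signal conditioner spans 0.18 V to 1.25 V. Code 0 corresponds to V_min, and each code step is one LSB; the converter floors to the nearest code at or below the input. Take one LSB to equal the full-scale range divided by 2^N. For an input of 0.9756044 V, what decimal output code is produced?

12182

Full-scale range = 1.25 V − (0.18 V) = 1.07 V. LSB = 1.07 V / 2^14 ≈ 65.31 µV.
(V_in − V_min) × 2^14/range = (0.9756044 − (0.18)) × 16384/1.07 = 12182.414.
Floor → code = 12182.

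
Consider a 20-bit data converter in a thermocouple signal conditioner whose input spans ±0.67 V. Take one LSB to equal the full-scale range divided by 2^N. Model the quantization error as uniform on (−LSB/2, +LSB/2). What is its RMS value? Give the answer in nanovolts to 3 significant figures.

369 nV

Span: 0.67 V − (-0.67 V) = 1.34 V.
LSB = 1.34 V ÷ 2^20 = 1.34/1048576 V = 1.2779 µV.
V_rms = LSB/√12 = 1.2779 µV / √12 = 369 nV.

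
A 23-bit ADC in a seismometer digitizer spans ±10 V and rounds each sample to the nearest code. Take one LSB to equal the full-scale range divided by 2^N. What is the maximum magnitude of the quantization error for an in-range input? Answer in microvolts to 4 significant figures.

1.192 µV

Span: 10 V − (-10 V) = 20 V.
LSB = 20 V / 2^23 = 2.38419 µV.
A rounding quantizer has |error| ≤ LSB/2 = 1.192 µV.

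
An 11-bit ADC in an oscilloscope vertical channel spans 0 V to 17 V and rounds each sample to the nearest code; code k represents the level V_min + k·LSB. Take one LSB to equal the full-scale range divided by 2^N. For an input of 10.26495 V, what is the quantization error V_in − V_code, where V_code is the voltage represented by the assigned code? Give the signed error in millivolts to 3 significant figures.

−3.12 mV

V_FS = 17 V. LSB = 17 V / 2^11 ≈ 8.301 mV.
Position in LSBs: (10.26495 − (0)) × 2048/17 = 1236.6246; rounding gives k = 1237.
V_code = 0 + (1237/2048) × 17 = 10.26806641 V.
e = 10.26495 − (10.26806641) = −3.12 mV.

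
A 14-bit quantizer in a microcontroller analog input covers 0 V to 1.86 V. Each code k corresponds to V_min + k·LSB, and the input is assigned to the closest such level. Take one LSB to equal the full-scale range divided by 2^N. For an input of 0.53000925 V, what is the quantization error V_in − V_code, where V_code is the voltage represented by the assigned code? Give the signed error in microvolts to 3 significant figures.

−40.8 µV

Range is 1.86 V. LSB = 1.86 V / 2^14 ≈ 113.5 µV.
Position in LSBs: (0.53000925 − (0)) × 16384/1.86 = 4668.6406; rounding gives k = 4669.
V_code = 0 + (4669/16384) × 1.86 = 0.53005004883 V.
V_in − V_code = 0.53000925 − (0.53005004883) = −40.8 µV.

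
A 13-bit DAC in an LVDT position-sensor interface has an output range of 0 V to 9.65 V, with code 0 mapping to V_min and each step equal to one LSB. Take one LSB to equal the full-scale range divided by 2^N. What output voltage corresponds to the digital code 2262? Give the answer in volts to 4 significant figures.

V_FS = 9.65 V. LSB = 9.65 V / 2^13.
V_out = V_min + code × LSB = 0 V + 2262 × 9.65 V / 8192
      = 0 V + 2.66459 V = 2.66459 V.

2.665 V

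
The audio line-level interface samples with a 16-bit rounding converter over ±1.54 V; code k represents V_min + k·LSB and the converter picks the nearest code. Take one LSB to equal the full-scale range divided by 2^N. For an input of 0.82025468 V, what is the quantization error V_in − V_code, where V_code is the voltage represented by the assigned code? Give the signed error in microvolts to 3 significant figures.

+14.8 µV

Full-scale range = 1.54 V − (-1.54 V) = 3.08 V. LSB = 3.08 V / 2^16 ≈ 47.00 µV.
(0.82025468 − (-1.54)) / LSB = 2.36025468 × 65536/3.08 = 50221.3152. Nearest integer: k = 50221.
V_code = V_min + k × range/2^16 = -1.54 + 50221 × 3.08/65536 = 0.82023986816 V.
V_in − V_code = 0.82025468 − (0.82023986816) = +14.8 µV.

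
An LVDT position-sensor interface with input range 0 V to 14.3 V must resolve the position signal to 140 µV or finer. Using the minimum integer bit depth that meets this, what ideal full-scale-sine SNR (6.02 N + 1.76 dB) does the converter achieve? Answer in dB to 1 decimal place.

104.1 dB

Span = 14.3 V.
Levels needed ≥ 14.3/140 µV = 102100. 2^17 = 131072 suffices, so N_min = 17.
6.02(17) + 1.76 = 104.10 dB.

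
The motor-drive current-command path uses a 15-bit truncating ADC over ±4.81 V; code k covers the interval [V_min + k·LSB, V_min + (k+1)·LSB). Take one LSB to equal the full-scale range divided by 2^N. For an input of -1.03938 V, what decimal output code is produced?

12843

The full-scale span is 4.81 − (-4.81) = 9.62 V. LSB = 9.62 V / 2^15 ≈ 293.6 µV.
V_in − V_min = -1.03938 − (-4.81) = 3.77062 V.
Divide by LSB: 3.77062 × 32768/9.62 = 12843.6254.
Truncating gives code 12843.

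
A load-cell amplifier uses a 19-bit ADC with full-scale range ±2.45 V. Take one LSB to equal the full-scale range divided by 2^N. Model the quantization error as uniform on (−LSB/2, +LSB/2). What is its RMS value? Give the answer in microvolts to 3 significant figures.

Span: 2.45 V − (-2.45 V) = 4.9 V.
One LSB is 4.9 V / 524288 = 9.3460 µV.
σ_q = LSB/√12 = 9.3460 µV/3.4641 = 2.70 µV.

2.70 µV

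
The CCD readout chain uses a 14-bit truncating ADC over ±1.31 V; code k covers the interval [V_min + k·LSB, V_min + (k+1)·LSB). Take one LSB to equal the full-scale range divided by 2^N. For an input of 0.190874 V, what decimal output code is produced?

Range = 1.31 − (-1.31) = 2.62 V. LSB = 2.62 V / 2^14 ≈ 159.9 µV.
(V_in − V_min) × 2^14/range = (0.190874 − (-1.31)) × 16384/2.62 = 9385.618.
Floor → code = 9385.

9385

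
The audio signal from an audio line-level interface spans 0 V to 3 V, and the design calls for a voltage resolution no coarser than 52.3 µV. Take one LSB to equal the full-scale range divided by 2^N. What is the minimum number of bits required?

V_FS = 3 V.
Need 2^N ≥ 3 V / 52.3 µV = 57360 → N_min = 16.

16 bits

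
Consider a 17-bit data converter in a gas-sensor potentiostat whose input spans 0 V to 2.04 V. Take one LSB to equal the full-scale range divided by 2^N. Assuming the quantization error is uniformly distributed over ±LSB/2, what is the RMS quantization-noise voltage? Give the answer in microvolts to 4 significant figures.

4.493 µV

Span = 2.04 V.
One LSB is 2.04 V / 131072 = 15.5640 µV.
V_rms = LSB/√12 = 15.5640 µV / √12 = 4.493 µV.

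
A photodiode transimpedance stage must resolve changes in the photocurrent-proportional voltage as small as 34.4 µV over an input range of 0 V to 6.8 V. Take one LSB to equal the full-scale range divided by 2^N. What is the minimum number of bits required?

Span = 6.8 V.
6.8 V / 34.4 µV = 197700. Since 2^17 = 131072 and 2^18 = 262144, N = 18.

18 bits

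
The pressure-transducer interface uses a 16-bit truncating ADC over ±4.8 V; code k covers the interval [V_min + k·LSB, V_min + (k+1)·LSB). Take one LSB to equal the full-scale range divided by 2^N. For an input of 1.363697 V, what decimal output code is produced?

The full-scale span is 4.8 − (-4.8) = 9.6 V. LSB = 9.6 V / 2^16 ≈ 146.5 µV.
code = ⌊(V_in − V_min)/LSB⌋ = ⌊(V_in − V_min) × 2^16 / range⌋
     = ⌊(1.363697 − (-4.8)) × 65536 / 9.6⌋ = ⌊6.163697 × 65536/9.6⌋
     = ⌊42077.505⌋ = 42077.

42077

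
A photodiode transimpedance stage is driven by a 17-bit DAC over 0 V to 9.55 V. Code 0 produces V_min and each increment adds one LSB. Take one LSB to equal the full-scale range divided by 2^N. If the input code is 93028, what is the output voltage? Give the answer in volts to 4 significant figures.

Range is 9.55 V. LSB = 9.55 V / 2^17.
V_out = V_min + code × LSB = 0 V + 93028 × 9.55 V / 131072
      = 0 + 6.77809 = 6.77809 V.

6.778 V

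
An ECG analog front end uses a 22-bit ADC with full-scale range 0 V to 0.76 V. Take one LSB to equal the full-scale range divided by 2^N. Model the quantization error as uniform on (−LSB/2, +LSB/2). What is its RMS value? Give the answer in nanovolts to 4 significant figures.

52.31 nV

Full-scale range = 0.76 V.
LSB = 0.76 V / 2^22 = 181.198 nV.
σ_q = LSB/√12 = 181.198 nV/3.4641 = 52.31 nV.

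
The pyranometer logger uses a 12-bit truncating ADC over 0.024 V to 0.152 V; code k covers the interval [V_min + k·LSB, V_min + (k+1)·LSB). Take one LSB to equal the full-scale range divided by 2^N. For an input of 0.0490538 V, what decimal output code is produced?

Span: 0.152 V − (0.024 V) = 0.128 V. LSB = 0.128 V / 2^12 ≈ 31.25 µV.
V_in − V_min = 0.0490538 − (0.024) = 0.0250538 V.
Divide by LSB: 0.0250538 × 4096/0.128 = 801.7216.
Truncating gives code 801.

801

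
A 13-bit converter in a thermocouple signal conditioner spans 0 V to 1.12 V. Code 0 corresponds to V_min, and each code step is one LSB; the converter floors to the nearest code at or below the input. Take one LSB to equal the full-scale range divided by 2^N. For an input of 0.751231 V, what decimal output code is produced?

Range is 1.12 V. LSB = 1.12 V / 2^13 ≈ 136.7 µV.
code = ⌊(V_in − V_min)/LSB⌋ = ⌊(V_in − V_min) × 2^13 / range⌋
     = ⌊(0.751231 − (0)) × 8192 / 1.12⌋ = ⌊0.751231 × 8192/1.12⌋
     = ⌊5494.718⌋ = 5494.

5494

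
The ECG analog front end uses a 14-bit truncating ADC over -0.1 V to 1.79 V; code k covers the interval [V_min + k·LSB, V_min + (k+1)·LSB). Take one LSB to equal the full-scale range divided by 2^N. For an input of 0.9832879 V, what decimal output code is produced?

Span: 1.79 V − (-0.1 V) = 1.89 V. LSB = 1.89 V / 2^14 ≈ 115.4 µV.
(V_in − V_min) × 2^14/range = (0.9832879 − (-0.1)) × 16384/1.89 = 9390.788.
Floor → code = 9390.

9390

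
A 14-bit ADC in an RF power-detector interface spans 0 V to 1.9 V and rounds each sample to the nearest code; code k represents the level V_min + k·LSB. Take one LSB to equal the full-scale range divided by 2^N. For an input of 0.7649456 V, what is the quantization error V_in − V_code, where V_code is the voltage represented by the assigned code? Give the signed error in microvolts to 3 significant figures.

+28.6 µV

Range is 1.9 V. LSB = 1.9 V / 2^14 ≈ 116.0 µV.
(0.7649456 − (0)) / LSB = 0.7649456 × 16384/1.9 = 6596.2467. Nearest integer: k = 6596.
V_code = V_min + k × range/2^14 = 0 + 6596 × 1.9/16384 = 0.76491699219 V.
e = 0.7649456 − (0.76491699219) = +28.6 µV.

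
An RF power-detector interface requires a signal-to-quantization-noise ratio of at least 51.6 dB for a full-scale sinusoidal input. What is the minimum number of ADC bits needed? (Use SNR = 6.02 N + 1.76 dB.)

9 bits

Solving 6.02 N ≥ 51.6 − 1.76: N ≥ 8.279. Round up → N = 9.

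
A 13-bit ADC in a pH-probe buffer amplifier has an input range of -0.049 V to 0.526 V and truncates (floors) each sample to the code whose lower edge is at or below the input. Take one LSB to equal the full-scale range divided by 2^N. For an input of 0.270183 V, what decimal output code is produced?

Full-scale range = 0.526 V − (-0.049 V) = 0.575 V. LSB = 0.575 V / 2^13 ≈ 70.19 µV.
(V_in − V_min) × 2^13/range = (0.270183 − (-0.049)) × 8192/0.575 = 4547.386.
Floor → code = 4547.

4547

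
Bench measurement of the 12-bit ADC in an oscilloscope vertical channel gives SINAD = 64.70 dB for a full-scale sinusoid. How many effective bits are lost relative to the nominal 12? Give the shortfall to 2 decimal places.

N_eff = (64.70 − 1.76)/6.02 = 10.4551 bits.
Shortfall = 12 − 10.4551 = 1.5449 bits.

1.54 bits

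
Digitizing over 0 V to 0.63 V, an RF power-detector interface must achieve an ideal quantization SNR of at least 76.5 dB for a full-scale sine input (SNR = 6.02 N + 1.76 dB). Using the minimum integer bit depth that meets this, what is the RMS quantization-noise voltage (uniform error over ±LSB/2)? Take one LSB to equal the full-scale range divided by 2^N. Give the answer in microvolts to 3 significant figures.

22.2 µV

Range is 0.63 V.
Required N = ⌈(76.5 − 1.76)/6.02⌉ = ⌈12.415⌉ = 13.
Step size = 0.63/8192 V = 76.904 µV.
V_rms = LSB/√12 = 22.2 µV.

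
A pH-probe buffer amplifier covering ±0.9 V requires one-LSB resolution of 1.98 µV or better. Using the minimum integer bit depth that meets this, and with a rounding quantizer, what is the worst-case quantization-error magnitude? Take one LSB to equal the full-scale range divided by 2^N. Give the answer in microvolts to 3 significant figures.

0.858 µV

Range = 0.9 − (-0.9) = 1.8 V.
Levels needed ≥ 1.8/1.98 µV = 909100. 2^20 = 1048576 suffices, so N_min = 20.
LSB = 1.8 V / 2^20 = 1.7166 µV.
Max error for round-to-nearest is LSB/2 = 0.858 µV.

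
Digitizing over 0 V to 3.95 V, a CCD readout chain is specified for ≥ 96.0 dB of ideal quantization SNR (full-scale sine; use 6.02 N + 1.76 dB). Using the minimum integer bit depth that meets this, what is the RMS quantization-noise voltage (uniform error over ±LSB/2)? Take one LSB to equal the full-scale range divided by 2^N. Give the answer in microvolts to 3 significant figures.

Full-scale range = 3.95 V.
Required N = ⌈(96.0 − 1.76)/6.02⌉ = ⌈15.654⌉ = 16.
One LSB is 3.95 V / 65536 = 60.272 µV.
V_rms = LSB/√12 = 17.4 µV.

17.4 µV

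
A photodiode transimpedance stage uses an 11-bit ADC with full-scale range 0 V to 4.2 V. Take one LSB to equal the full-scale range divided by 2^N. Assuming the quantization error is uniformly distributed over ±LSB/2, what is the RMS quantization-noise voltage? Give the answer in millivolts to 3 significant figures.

V_FS = 4.2 V.
One LSB is 4.2 V / 2048 = 2.0508 mV.
V_rms = LSB/√12 = 2.0508 mV / √12 = 0.592 mV.

0.592 mV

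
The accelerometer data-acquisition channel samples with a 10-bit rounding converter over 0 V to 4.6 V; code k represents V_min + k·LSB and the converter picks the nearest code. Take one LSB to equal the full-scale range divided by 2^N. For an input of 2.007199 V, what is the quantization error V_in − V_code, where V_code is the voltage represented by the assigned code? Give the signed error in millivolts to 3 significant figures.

V_FS = 4.6 V. LSB = 4.6 V / 2^10 ≈ 4.492 mV.
(V_in − V_min)/LSB = (2.007199 − (0)) × 1024/4.6 = 446.8200 → nearest code k = 447.
Reconstructed level: 0 + 447 × 4.6/1024 V = 2.008007813 V.
e = 2.007199 − (2.008007813) = −0.809 mV.

−0.809 mV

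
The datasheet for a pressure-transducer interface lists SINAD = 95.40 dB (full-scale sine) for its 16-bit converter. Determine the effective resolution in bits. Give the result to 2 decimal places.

15.55 bits

ENOB = (SINAD − 1.76) / 6.02 = (95.40 − 1.76) / 6.02 = 93.64 / 6.02 = 15.5548.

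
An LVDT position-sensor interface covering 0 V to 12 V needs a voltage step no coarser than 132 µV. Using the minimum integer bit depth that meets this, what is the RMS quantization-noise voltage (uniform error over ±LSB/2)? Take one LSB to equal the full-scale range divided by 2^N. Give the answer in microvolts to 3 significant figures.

26.4 µV

Full-scale range = 12 V.
12 V / 132 µV = 90910. Since 2^16 = 65536 and 2^17 = 131072, N = 17.
Step size = 12/131072 V = 91.553 µV.
V_rms = LSB/√12 = 26.4 µV.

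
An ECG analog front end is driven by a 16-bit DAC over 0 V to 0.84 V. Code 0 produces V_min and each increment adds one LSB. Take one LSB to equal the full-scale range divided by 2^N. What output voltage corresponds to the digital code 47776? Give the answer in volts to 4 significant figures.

0.6124 V

Span = 0.84 V. LSB = 0.84 V / 2^16.
V_out = 0 + 47776 × (0.84/65536) V
      = 0 + 0.612363 = 0.612363 V.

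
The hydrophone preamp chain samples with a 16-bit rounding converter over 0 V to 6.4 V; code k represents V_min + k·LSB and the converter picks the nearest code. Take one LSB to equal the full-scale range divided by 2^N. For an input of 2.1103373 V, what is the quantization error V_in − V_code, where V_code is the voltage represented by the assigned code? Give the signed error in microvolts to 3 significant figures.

−14.3 µV

V_FS = 6.4 V. LSB = 6.4 V / 2^16 ≈ 97.66 µV.
(2.1103373 − (0)) / LSB = 2.1103373 × 65536/6.4 = 21609.8540. Nearest integer: k = 21610.
V_code = V_min + k × range/2^16 = 0 + 21610 × 6.4/65536 = 2.1103515625 V.
Error = V_in − V_code = 2.1103373 − (2.1103515625) = −14.3 µV.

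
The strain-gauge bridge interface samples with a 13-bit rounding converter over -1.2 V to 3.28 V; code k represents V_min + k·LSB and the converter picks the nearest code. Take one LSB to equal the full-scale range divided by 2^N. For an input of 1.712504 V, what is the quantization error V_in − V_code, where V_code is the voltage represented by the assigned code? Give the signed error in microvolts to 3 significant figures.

The full-scale span is 3.28 − (-1.2) = 4.48 V. LSB = 4.48 V / 2^13 ≈ 0.5469 mV.
(1.712504 − (-1.2)) / LSB = 2.912504 × 8192/4.48 = 5325.7216. Nearest integer: k = 5326.
V_code = V_min + k × range/2^13 = -1.2 + 5326 × 4.48/8192 = 1.712656250 V.
Error = V_in − V_code = 1.712504 − (1.712656250) = −152 µV.

−152 µV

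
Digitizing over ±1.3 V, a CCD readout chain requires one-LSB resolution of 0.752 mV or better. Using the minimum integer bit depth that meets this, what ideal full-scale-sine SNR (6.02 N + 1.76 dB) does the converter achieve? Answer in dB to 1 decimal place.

74.0 dB

The full-scale span is 1.3 − (-1.3) = 2.6 V.
Required number of levels: 2.6/0.752 mV = 3457.4; smallest N with 2^N ≥ that is 12.
SNR = 6.02 × 12 + 1.76 = 74.00 dB.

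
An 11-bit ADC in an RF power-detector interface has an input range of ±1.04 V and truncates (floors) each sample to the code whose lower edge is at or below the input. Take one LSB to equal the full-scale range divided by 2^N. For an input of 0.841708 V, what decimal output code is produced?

Span: 1.04 V − (-1.04 V) = 2.08 V. LSB = 2.08 V / 2^11 ≈ 1.016 mV.
code = ⌊(V_in − V_min)/LSB⌋ = ⌊(V_in − V_min) × 2^11 / range⌋
     = ⌊(0.841708 − (-1.04)) × 2048 / 2.08⌋ = ⌊1.881708 × 2048/2.08⌋
     = ⌊1852.759⌋ = 1852.

1852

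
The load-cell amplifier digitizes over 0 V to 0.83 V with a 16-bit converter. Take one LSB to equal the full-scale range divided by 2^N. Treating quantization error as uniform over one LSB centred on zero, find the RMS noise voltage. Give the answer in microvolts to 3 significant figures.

Span = 0.83 V.
One LSB is 0.83 V / 65536 = 12.665 µV.
σ_q = LSB/√12 = 12.665 µV/3.4641 = 3.66 µV.

3.66 µV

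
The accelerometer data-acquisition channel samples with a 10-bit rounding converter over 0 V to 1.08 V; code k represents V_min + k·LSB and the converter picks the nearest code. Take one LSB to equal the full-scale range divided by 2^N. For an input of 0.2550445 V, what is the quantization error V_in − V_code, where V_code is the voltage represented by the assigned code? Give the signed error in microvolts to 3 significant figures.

Range is 1.08 V. LSB = 1.08 V / 2^10 ≈ 1.055 mV.
(0.2550445 − (0)) / LSB = 0.2550445 × 1024/1.08 = 241.8200. Nearest integer: k = 242.
V_code = V_min + k × range/2^10 = 0 + 242 × 1.08/1024 = 0.2552343750 V.
e = 0.2550445 − (0.2552343750) = −190 µV.

−190 µV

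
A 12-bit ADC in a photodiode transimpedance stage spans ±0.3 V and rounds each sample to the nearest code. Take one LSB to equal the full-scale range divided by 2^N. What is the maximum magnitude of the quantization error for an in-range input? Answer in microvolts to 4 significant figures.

Range = 0.3 − (-0.3) = 0.6 V.
LSB = 0.6 V / 2^12 = 146.484 µV.
Worst-case error for round-to-nearest is half an LSB: 73.24 µV.

73.24 µV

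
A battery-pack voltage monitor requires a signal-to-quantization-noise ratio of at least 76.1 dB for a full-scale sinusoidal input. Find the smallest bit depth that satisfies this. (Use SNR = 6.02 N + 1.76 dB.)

13 bits

Required N = ⌈(76.1 − 1.76)/6.02⌉ = ⌈12.349⌉ = 13.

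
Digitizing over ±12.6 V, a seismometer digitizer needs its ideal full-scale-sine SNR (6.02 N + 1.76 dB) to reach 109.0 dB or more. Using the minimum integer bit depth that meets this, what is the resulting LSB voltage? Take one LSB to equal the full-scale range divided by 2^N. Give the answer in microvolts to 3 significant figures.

Span: 12.6 V − (-12.6 V) = 25.2 V.
Required N = ⌈(109.0 − 1.76)/6.02⌉ = ⌈17.814⌉ = 18.
Step size = 25.2/262144 V = 96.1 µV.

96.1 µV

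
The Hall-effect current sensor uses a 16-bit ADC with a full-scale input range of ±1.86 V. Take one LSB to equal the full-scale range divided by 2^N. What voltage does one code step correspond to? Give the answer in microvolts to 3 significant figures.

Range = 1.86 − (-1.86) = 3.72 V.
Number of codes = 2^16 = 65536.
Step size = 3.72/65536 V = 56.8 µV.

56.8 µV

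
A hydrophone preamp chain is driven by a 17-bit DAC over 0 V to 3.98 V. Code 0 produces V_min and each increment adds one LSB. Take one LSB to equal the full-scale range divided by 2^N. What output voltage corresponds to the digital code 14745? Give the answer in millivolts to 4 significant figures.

Range is 3.98 V. LSB = 3.98 V / 2^17.
V_out = 0 + 14745 × (3.98/131072) V
      = 0 V + 0.447732 V = 0.447732 V.

447.7 mV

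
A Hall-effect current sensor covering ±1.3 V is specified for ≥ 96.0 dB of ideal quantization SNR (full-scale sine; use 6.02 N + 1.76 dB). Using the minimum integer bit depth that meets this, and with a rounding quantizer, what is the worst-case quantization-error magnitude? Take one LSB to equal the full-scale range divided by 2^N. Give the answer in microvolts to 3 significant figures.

The full-scale span is 1.3 − (-1.3) = 2.6 V.
6.02 N + 1.76 ≥ 96.0 gives N ≥ 15.654, so the minimum integer is 16.
One LSB is 2.6 V / 65536 = 39.673 µV.
Max error for round-to-nearest is LSB/2 = 19.8 µV.

19.8 µV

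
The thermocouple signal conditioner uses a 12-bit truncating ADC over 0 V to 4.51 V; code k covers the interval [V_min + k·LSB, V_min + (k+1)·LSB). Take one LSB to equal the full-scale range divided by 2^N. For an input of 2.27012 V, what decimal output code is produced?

Full-scale range = 4.51 V. LSB = 4.51 V / 2^12 ≈ 1.101 mV.
V_in − V_min = 2.27012 − (0) = 2.27012 V.
Divide by LSB: 2.27012 × 4096/4.51 = 2061.7320.
Truncating gives code 2061.

2061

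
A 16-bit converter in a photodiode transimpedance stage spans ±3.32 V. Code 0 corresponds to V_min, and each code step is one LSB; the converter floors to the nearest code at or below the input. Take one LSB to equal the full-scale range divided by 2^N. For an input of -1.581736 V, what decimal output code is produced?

17156

Span: 3.32 V − (-3.32 V) = 6.64 V. LSB = 6.64 V / 2^16 ≈ 101.3 µV.
V_in − V_min = -1.581736 − (-3.32) = 1.738264 V.
Divide by LSB: 1.738264 × 65536/6.64 = 17156.4563.
Truncating gives code 17156.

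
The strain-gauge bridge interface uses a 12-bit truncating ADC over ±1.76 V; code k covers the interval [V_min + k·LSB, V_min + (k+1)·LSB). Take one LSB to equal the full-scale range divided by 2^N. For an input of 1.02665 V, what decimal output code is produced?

3242

Span: 1.76 V − (-1.76 V) = 3.52 V. LSB = 3.52 V / 2^12 ≈ 0.8594 mV.
(V_in − V_min) × 2^12/range = (1.02665 − (-1.76)) × 4096/3.52 = 3242.647.
Floor → code = 3242.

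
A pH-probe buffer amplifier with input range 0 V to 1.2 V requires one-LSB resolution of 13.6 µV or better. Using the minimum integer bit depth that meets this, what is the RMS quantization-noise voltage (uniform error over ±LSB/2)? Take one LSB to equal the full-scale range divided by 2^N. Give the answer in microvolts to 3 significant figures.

2.64 µV

Span = 1.2 V.
Levels needed ≥ 1.2/13.6 µV = 88240. 2^17 = 131072 suffices, so N_min = 17.
One LSB is 1.2 V / 131072 = 9.1553 µV.
V_rms = LSB/√12 = 2.64 µV.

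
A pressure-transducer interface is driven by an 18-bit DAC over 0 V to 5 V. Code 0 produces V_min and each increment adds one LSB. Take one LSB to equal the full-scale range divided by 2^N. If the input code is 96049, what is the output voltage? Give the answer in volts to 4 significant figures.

1.832 V

Range is 5 V. LSB = 5 V / 2^18.
V_out = 0 + 96049 × (5/262144) V
      = 0 V + 1.83199 V = 1.83199 V.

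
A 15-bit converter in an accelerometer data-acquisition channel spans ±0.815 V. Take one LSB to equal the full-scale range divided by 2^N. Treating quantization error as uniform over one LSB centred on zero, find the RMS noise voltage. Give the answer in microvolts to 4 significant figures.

14.36 µV

Range = 0.815 − (-0.815) = 1.63 V.
LSB = 1.63 V / 2^15 = 49.7437 µV.
RMS of a uniform error over width LSB is LSB/√12 = 14.36 µV.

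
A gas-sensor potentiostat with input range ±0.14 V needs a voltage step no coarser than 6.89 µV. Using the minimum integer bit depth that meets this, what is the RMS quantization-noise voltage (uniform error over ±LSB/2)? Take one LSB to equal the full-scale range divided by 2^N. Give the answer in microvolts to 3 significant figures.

Full-scale range = 0.14 V − (-0.14 V) = 0.28 V.
Need 2^N ≥ 0.28 V / 6.89 µV = 40640 → N_min = 16.
Step size = 0.28/65536 V = 4.2725 µV.
RMS noise = LSB/√12 = 1.23 µV.

1.23 µV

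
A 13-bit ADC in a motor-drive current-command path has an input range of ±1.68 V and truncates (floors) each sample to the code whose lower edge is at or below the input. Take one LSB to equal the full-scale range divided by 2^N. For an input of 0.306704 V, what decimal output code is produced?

Full-scale range = 1.68 V − (-1.68 V) = 3.36 V. LSB = 3.36 V / 2^13 ≈ 410.2 µV.
(V_in − V_min) × 2^13/range = (0.306704 − (-1.68)) × 8192/3.36 = 4843.774.
Floor → code = 4843.

4843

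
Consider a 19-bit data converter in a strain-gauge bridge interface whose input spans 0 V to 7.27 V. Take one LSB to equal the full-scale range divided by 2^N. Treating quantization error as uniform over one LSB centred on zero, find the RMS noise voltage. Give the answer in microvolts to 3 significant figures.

Full-scale range = 7.27 V.
Step size = 7.27/524288 V = 13.866 µV.
RMS of a uniform error over width LSB is LSB/√12 = 4.00 µV.

4.00 µV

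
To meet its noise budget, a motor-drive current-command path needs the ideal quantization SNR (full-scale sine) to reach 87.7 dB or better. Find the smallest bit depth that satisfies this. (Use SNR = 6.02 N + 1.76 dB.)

15 bits

Required N = ⌈(87.7 − 1.76)/6.02⌉ = ⌈14.276⌉ = 15.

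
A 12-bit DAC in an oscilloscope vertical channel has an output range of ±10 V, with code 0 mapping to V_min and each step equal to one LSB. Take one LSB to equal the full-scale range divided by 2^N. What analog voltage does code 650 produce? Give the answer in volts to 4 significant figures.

Range = 10 − (-10) = 20 V. LSB = 20 V / 2^12.
V_out = -10 + 650 × (20/4096) V
      = -10 + 3.17383 = -6.82617 V.

-6.826 V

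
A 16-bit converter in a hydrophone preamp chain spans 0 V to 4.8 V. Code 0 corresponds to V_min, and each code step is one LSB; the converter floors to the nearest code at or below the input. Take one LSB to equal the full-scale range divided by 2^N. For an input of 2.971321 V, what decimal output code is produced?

Span = 4.8 V. LSB = 4.8 V / 2^16 ≈ 73.24 µV.
code = ⌊(V_in − V_min)/LSB⌋ = ⌊(V_in − V_min) × 2^16 / range⌋
     = ⌊(2.971321 − (0)) × 65536 / 4.8⌋ = ⌊2.971321 × 65536/4.8⌋
     = ⌊40568.436⌋ = 40568.

40568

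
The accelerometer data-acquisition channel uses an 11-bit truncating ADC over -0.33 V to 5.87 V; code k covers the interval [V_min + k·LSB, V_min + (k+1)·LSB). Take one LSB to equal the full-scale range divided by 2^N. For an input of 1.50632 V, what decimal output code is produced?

606

Span: 5.87 V − (-0.33 V) = 6.2 V. LSB = 6.2 V / 2^11 ≈ 3.027 mV.
V_in − V_min = 1.50632 − (-0.33) = 1.83632 V.
Divide by LSB: 1.83632 × 2048/6.2 = 606.5780.
Truncating gives code 606.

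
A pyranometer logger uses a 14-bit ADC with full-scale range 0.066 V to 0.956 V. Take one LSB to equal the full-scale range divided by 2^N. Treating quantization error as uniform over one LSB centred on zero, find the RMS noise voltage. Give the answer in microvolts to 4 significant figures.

15.68 µV

The full-scale span is 0.956 − (0.066) = 0.89 V.
LSB = 0.89 V ÷ 2^14 = 0.89/16384 V = 54.3213 µV.
For a uniform distribution on [−LSB/2, +LSB/2], V_rms = LSB/√12 = 54.3213 µV/3.4641 = 15.68 µV.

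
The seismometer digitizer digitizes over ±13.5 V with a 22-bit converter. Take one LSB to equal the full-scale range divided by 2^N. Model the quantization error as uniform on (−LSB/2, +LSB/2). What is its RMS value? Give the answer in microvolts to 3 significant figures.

1.86 µV

Full-scale range = 13.5 V − (-13.5 V) = 27 V.
LSB = 27 V / 2^22 = 6.4373 µV.
V_rms = LSB/√12 = 6.4373 µV / √12 = 1.86 µV.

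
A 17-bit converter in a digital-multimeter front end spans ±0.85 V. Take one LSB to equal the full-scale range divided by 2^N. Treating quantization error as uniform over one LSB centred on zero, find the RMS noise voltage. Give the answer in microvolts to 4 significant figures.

3.744 µV

Span: 0.85 V − (-0.85 V) = 1.7 V.
LSB = 1.7 V ÷ 2^17 = 1.7/131072 V = 12.9700 µV.
For a uniform distribution on [−LSB/2, +LSB/2], V_rms = LSB/√12 = 12.9700 µV/3.4641 = 3.744 µV.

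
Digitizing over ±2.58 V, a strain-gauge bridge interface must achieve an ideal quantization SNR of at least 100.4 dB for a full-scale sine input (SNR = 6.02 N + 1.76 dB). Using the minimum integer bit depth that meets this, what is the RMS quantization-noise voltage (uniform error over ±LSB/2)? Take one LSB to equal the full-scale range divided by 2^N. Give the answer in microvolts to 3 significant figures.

The full-scale span is 2.58 − (-2.58) = 5.16 V.
N ≥ (100.4 − 1.76)/6.02 = 16.385 → N_min = 17.
One LSB is 5.16 V / 131072 = 39.368 µV.
RMS noise = LSB/√12 = 11.4 µV.

11.4 µV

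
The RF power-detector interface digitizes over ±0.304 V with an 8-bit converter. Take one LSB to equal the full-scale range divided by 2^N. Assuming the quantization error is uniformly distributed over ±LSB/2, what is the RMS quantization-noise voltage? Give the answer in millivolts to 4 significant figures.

Range = 0.304 − (-0.304) = 0.608 V.
One LSB is 0.608 V / 256 = 2.37500 mV.
V_rms = LSB/√12 = 2.37500 mV / √12 = 0.6856 mV.

0.6856 mV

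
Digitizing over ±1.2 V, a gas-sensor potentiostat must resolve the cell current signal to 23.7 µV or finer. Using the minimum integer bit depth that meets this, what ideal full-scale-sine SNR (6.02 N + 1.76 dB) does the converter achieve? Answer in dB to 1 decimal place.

Span: 1.2 V − (-1.2 V) = 2.4 V.
2.4 V / 23.7 µV = 101300. Since 2^16 = 65536 and 2^17 = 131072, N = 17.
6.02(17) + 1.76 = 104.10 dB.

104.1 dB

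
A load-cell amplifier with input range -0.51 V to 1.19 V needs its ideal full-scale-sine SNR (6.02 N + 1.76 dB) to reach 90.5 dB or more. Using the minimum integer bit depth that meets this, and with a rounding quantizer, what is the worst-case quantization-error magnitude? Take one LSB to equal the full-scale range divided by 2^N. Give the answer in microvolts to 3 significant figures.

25.9 µV

Full-scale range = 1.19 V − (-0.51 V) = 1.7 V.
Required N = ⌈(90.5 − 1.76)/6.02⌉ = ⌈14.741⌉ = 15.
LSB = 1.7 V ÷ 2^15 = 1.7/32768 V = 51.880 µV.
Half an LSB is 25.9 µV.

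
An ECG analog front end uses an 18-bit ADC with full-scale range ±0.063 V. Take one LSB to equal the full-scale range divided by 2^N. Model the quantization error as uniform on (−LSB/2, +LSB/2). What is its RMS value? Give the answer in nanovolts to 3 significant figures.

139 nV

Range = 0.063 − (-0.063) = 0.126 V.
LSB = 0.126 V ÷ 2^18 = 0.126/262144 V = 480.65 nV.
RMS of a uniform error over width LSB is LSB/√12 = 139 nV.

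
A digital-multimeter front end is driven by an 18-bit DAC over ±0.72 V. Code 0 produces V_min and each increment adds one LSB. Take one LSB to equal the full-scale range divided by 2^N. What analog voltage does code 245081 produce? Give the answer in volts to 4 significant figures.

Full-scale range = 0.72 V − (-0.72 V) = 1.44 V. LSB = 1.44 V / 2^18.
V_out = V_min + code × LSB = -0.72 V + 245081 × 1.44 V / 262144
      = -0.72 V + 1.34627 V = 0.626270 V.

0.6263 V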